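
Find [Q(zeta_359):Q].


The degree equals Euler's totient phi(359).
359 = 359
phi(359) = 358

358


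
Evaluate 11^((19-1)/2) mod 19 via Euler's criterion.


p = 19 is prime and the exponent is (p-1)/2 = 9, so by Euler's criterion 11^9 = (11/19) = +1 or -1 mod 19.
Compute by square-and-multiply:
  9 = 8 + 1 (binary 1001)
  Repeated squaring mod 19: 11^1 = 11, 11^2 = 7, 11^4 = 11, 11^8 = 7
  11^9 = 11^8 * 11^1 = 7 * 11 mod 19
    7 * 11 = 77 = 1 mod 19
  11^9 = 1 mod 19
Result 1: 11 is a quadratic residue mod 19.
11^9 mod 19 = 1

1


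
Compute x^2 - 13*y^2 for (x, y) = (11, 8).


x^2 - d*y^2
= 11^2 - 13*8^2
= 121 - 832
= -711

-711


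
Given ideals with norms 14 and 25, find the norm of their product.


N(IJ) = N(I) * N(J)
= 14 * 25
= 350

350


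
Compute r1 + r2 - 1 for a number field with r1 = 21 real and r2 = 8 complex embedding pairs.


By Dirichlet's unit theorem:
rank = r1 + r2 - 1
= 21 + 8 - 1
= 28

28


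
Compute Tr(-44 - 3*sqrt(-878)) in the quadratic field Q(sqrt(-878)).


Tr(a + b*sqrt(d)) = (a + b*sqrt(d)) + (a - b*sqrt(d)) = 2a
= 2 * (-44)
= -88

-88


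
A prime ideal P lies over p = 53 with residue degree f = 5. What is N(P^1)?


N(P^a) = p^(a*f)
= 53^(1*5)
= 53^5
= 418195493

418195493


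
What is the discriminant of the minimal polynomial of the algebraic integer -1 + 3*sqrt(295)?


The element -1 + 3*sqrt(295) has minimal polynomial:
x^2 + 2*x - 2654
Discriminant = (2)^2 - 4*(-2654)
= 4 + 10616
= 10620

10620


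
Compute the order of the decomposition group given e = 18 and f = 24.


|D_P| = e * f
= 18 * 24
= 432

432


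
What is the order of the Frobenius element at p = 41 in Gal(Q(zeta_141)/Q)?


The Frobenius at p in Gal(Q(zeta_n)/Q) = (Z/nZ)* is the class of p, so its order is ord_141(41), the smallest k >= 1 with 41^k = 1 mod 141.
n = 141 = 3 * 47, phi(141) = 92; the order divides phi(n).
Divisors of 92: 1, 2, 4, 23, 46, 92
Repeated squaring mod 141: 41^1 = 41, 41^2 = 130, 41^4 = 121, 41^8 = 118, 41^16 = 106, 41^32 = 97, 41^64 = 103
Test divisors in increasing order:
  k=1: 41^1 = 41 mod 141
  k=2: 41^2 = 130 mod 141
  k=4: 41^4 = 121 mod 141
  k=23: 41^23 = 106 * 121 * 130 * 41 = 140 mod 141
  k=46: 41^46 = 97 * 118 * 121 * 130 = 1 mod 141  <- first divisor giving 1
Order = 46

46


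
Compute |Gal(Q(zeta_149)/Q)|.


|Gal(Q(zeta_149)/Q)| = phi(149)
= 148

148


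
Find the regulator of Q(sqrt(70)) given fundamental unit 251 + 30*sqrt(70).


epsilon = 251 + 30*sqrt(70)
= 501.9980
R = ln(501.9980)
= 6.2186

6.2186


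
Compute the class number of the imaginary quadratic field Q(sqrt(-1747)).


K = Q(sqrt(-1747)). d mod 4 = 1, so D = disc(K) = d = -1747
h(K) equals the number of primitive reduced positive-definite forms (a, b, c) = a*x^2 + b*x*y + c*y^2 with b^2 - 4ac = D,
where reduced means |b| <= a <= c, with b >= 0 whenever |b| = a or a = c, and primitive means gcd(a, b, c) = 1.
Reduced forces 3a^2 <= |D| = 1747, so 1 <= a <= 24; b must have the parity of D, and c = (b^2 - D)/(4a) must be an integer >= a.
Enumerate a = 1..24, b in [-a, a]:
  a=1: (1, 1, 437)  [1]
  a=2..16: none
  a=17: (17, -15, 29), (17, 15, 29)  [2]
  a=18: none
  a=19: (19, -1, 23), (19, 1, 23)  [2]
  a=20..24: none
Total reduced forms: 1 + 2 + 2 = 5
h = 5

5


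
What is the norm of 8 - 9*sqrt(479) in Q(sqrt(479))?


N(a + b*sqrt(d)) = a^2 - d*b^2
= (8)^2 - (479)*(-9)^2
= 64 - 38799
= -38735

-38735


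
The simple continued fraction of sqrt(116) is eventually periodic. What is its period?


Run the CF algorithm for sqrt(116).
a_0 = floor(sqrt(116)) = 10; set m_0=0, q_0=1.
Recurrence: m' = q*a - m,  q' = (d - m'^2)/q,  a' = floor((a_0 + m')/q').
  step 1: m=10, q=16, a=1
  step 2: m=6, q=5, a=3
  step 3: m=9, q=7, a=2
  step 4: m=5, q=13, a=1
  step 5: m=8, q=4, a=4
  step 6: m=8, q=13, a=1
  step 7: m=5, q=7, a=2
  step 8: m=9, q=5, a=3
  step 9: m=6, q=16, a=1
  step 10: m=10, q=1, a=20
a_10 = 2*a_0 = 20, so the period closes here.
sqrt(116) = [10; 1, 3, 2, 1, 4, 1, 2, 3, 1, 20]
Period length = 10

10


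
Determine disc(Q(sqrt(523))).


For K = Q(sqrt(d)) with d squarefree: disc(K) = d if d = 1 mod 4, and disc(K) = 4d if d = 2 or 3 mod 4.
Here d = 523, and d mod 4 = 3.
d = 3 mod 4, not 1 (O_K = Z[sqrt(d)]), so disc(K) = 4d = 4 * (523) = 2092

2092


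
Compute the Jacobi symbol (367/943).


Compute (367/943) via quadratic reciprocity:
  reciprocity: (367/943) -> -(943/367)
  reduce: (209/367)
  reciprocity: (209/367) -> +(367/209)
  reduce: (158/209)
  pull out 2: (2/209) = +1  (since 209 mod 8 = 1)
  reciprocity: (79/209) -> +(209/79)
  reduce: (51/79)
  reciprocity: (51/79) -> -(79/51)
  reduce: (28/51)
  pull out 2: (2/51) = -1  (since 51 mod 8 = 3)
  pull out 2: (2/51) = -1  (since 51 mod 8 = 3)
  reciprocity: (7/51) -> -(51/7)
  reduce: (2/7)
  pull out 2: (2/7) = +1  (since 7 mod 8 = 7)
  (1/7) = 1
Product of signs = -1

-1


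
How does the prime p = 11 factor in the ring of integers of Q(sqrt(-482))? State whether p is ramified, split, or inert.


K = Q(sqrt(-482)). Since d mod 4 = 2, disc(K) = -1928.
Check p | disc: -1928 mod 11 = 8.
p does not divide disc. Compute Legendre symbol (d/p):
2^((11-1)/2) mod 11 = -1
(d/p) = -1, so p is inert: (p) stays prime with e=1, f=2, g=1.
Therefore p is inert.

inert


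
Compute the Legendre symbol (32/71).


p = 71 is prime, so compute (32/71) with the reciprocity algorithm (Jacobi-symbol steps: pull out 2s via (2/n), flip via reciprocity, reduce):
  pull out 2: (2/71) = +1  (since 71 mod 8 = 7)
  pull out 2: (2/71) = +1  (since 71 mod 8 = 7)
  pull out 2: (2/71) = +1  (since 71 mod 8 = 7)
  pull out 2: (2/71) = +1  (since 71 mod 8 = 7)
  pull out 2: (2/71) = +1  (since 71 mod 8 = 7)
  (1/71) = 1
Product of signs = 1
(32/71) = 1

1


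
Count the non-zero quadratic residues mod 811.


For prime p, the number of non-zero quadratic residues is (p-1)/2.
= (811-1)/2
= 405

405


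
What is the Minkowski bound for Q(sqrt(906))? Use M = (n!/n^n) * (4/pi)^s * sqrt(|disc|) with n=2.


d = 906, d mod 4 = 2, so disc(K) = 4d = 3624; |disc(K)| = 3624
Real quadratic field, so n = 2, s = r2 = 0, r1 = 2
M = (n!/n^n) * (4/pi)^s * sqrt(|disc(K)|) = (2!/2^2) * (4/pi)^0 * sqrt(3624)
= 0.5 * 1.000000 * 60.199668
= 30.0998

30.0998


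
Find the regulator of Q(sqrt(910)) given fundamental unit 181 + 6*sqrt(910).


epsilon = 181 + 6*sqrt(910)
= 361.9972
R = ln(361.9972)
= 5.8916

5.8916


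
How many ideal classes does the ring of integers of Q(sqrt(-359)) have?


K = Q(sqrt(-359)). d mod 4 = 1, so D = disc(K) = d = -359
h(K) equals the number of primitive reduced positive-definite forms (a, b, c) = a*x^2 + b*x*y + c*y^2 with b^2 - 4ac = D,
where reduced means |b| <= a <= c, with b >= 0 whenever |b| = a or a = c, and primitive means gcd(a, b, c) = 1.
Reduced forces 3a^2 <= |D| = 359, so 1 <= a <= 10; b must have the parity of D, and c = (b^2 - D)/(4a) must be an integer >= a.
Enumerate a = 1..10, b in [-a, a]:
  a=1: (1, 1, 90)  [1]
  a=2: (2, -1, 45), (2, 1, 45)  [2]
  a=3: (3, -1, 30), (3, 1, 30)  [2]
  a=4: (4, -3, 23), (4, 3, 23)  [2]
  a=5: (5, -1, 18), (5, 1, 18)  [2]
  a=6: (6, -5, 16), (6, -1, 15), (6, 1, 15), (6, 5, 16)  [4]
  a=7: none
  a=8: (8, -5, 12), (8, 5, 12)  [2]
  a=9: (9, -1, 10), (9, 1, 10)  [2]
  a=10: (10, -9, 11), (10, 9, 11)  [2]
Total reduced forms: 1 + 2 + 2 + 2 + 2 + 4 + 2 + 2 + 2 = 19
h = 19

19


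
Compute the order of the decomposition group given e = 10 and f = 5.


|D_P| = e * f
= 10 * 5
= 50

50


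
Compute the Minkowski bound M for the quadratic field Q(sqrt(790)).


d = 790, d mod 4 = 2, so disc(K) = 4d = 3160; |disc(K)| = 3160
Real quadratic field, so n = 2, s = r2 = 0, r1 = 2
M = (n!/n^n) * (4/pi)^s * sqrt(|disc(K)|) = (2!/2^2) * (4/pi)^0 * sqrt(3160)
= 0.5 * 1.000000 * 56.213877
= 28.1069

28.1069


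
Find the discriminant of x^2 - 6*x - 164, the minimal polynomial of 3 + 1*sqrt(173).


The element 3 + 1*sqrt(173) has minimal polynomial:
x^2 - 6*x - 164
Discriminant = (-6)^2 - 4*(-164)
= 36 + 656
= 692

692


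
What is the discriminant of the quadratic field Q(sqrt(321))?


For K = Q(sqrt(d)) with d squarefree: disc(K) = d if d = 1 mod 4, and disc(K) = 4d if d = 2 or 3 mod 4.
Here d = 321, and d mod 4 = 1.
d = 1 mod 4 (O_K = Z[(1+sqrt(d))/2]), so disc(K) = d = 321

321


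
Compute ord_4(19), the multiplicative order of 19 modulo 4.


We want ord_4(19), the smallest k >= 1 with 19^k = 1 mod 4.
n = 4 = 2^2, phi(4) = 2; the order divides phi(n).
Divisors of 2: 1, 2
Repeated squaring mod 4: 19^1 = 3, 19^2 = 1
Test divisors in increasing order:
  k=1: 19^1 = 3 mod 4
  k=2: 19^2 = 1 mod 4  <- first divisor giving 1
Order = 2

2


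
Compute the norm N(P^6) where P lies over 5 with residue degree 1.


N(P^a) = p^(a*f)
= 5^(6*1)
= 5^6
= 15625

15625


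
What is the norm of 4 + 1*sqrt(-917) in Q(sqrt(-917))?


N(a + b*sqrt(d)) = a^2 - d*b^2
= (4)^2 - (-917)*(1)^2
= 16 + 917
= 933

933


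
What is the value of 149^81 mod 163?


p = 163 is prime and the exponent is (p-1)/2 = 81, so by Euler's criterion 149^81 = (149/163) = +1 or -1 mod 163.
Compute by square-and-multiply:
  81 = 64 + 16 + 1 (binary 1010001)
  Repeated squaring mod 163: 149^1 = 149, 149^2 = 33, 149^4 = 111, 149^8 = 96, 149^16 = 88, 149^32 = 83, 149^64 = 43
  149^81 = 149^64 * 149^16 * 149^1 = 43 * 88 * 149 mod 163
    43 * 88 = 3784 = 35 mod 163
    35 * 149 = 5215 = 162 mod 163
  149^81 = 162 mod 163
Result 162 = p - 1 = -1 mod 163: 149 is a quadratic non-residue mod 163. As a residue in [0, p-1] the value is 162.
149^81 mod 163 = 162

162


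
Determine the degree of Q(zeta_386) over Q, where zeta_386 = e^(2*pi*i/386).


The degree equals Euler's totient phi(386).
386 = 2 * 193
phi(386) = 192

192


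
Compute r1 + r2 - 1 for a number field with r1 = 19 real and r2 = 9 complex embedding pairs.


By Dirichlet's unit theorem:
rank = r1 + r2 - 1
= 19 + 9 - 1
= 27

27


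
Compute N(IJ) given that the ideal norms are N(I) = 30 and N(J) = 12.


N(IJ) = N(I) * N(J)
= 30 * 12
= 360

360


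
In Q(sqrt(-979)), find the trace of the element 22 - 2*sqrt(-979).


Tr(a + b*sqrt(d)) = (a + b*sqrt(d)) + (a - b*sqrt(d)) = 2a
= 2 * (22)
= 44

44


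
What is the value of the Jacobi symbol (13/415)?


Compute (13/415) via quadratic reciprocity:
  reciprocity: (13/415) -> +(415/13)
  reduce: (12/13)
  pull out 2: (2/13) = -1  (since 13 mod 8 = 5)
  pull out 2: (2/13) = -1  (since 13 mod 8 = 5)
  reciprocity: (3/13) -> +(13/3)
  reduce: (1/3)
  (1/3) = 1
Product of signs = 1

1


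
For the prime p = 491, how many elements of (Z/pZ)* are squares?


For prime p, the number of non-zero quadratic residues is (p-1)/2.
= (491-1)/2
= 245

245


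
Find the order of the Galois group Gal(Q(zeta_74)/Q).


|Gal(Q(zeta_74)/Q)| = phi(74)
= 36

36


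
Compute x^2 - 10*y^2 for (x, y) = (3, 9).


x^2 - d*y^2
= 3^2 - 10*9^2
= 9 - 810
= -801

-801


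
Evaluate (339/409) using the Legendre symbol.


p = 409 is prime, so compute (339/409) with the reciprocity algorithm (Jacobi-symbol steps: pull out 2s via (2/n), flip via reciprocity, reduce):
  reciprocity: (339/409) -> +(409/339)
  reduce: (70/339)
  pull out 2: (2/339) = -1  (since 339 mod 8 = 3)
  reciprocity: (35/339) -> -(339/35)
  reduce: (24/35)
  pull out 2: (2/35) = -1  (since 35 mod 8 = 3)
  pull out 2: (2/35) = -1  (since 35 mod 8 = 3)
  pull out 2: (2/35) = -1  (since 35 mod 8 = 3)
  reciprocity: (3/35) -> -(35/3)
  reduce: (2/3)
  pull out 2: (2/3) = -1  (since 3 mod 8 = 3)
  (1/3) = 1
Product of signs = -1
(339/409) = -1

-1


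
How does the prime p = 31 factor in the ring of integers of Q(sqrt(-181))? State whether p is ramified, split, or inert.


K = Q(sqrt(-181)). Since d mod 4 = 3, disc(K) = -724.
Check p | disc: -724 mod 31 = 20.
p does not divide disc. Compute Legendre symbol (d/p):
5^((31-1)/2) mod 31 = 1
(d/p) = 1, so p splits: (p) = P*P' with e=1, f=1, g=2.
Therefore p is split.

split


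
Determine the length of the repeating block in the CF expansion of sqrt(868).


Run the CF algorithm for sqrt(868).
a_0 = floor(sqrt(868)) = 29; set m_0=0, q_0=1.
Recurrence: m' = q*a - m,  q' = (d - m'^2)/q,  a' = floor((a_0 + m')/q').
  step 1: m=29, q=27, a=2
  step 2: m=25, q=9, a=6
  step 3: m=29, q=3, a=19
  step 4: m=28, q=28, a=2
  step 5: m=28, q=3, a=19
  step 6: m=29, q=9, a=6
  step 7: m=25, q=27, a=2
  step 8: m=29, q=1, a=58
a_8 = 2*a_0 = 58, so the period closes here.
sqrt(868) = [29; 2, 6, 19, 2, 19, 6, 2, 58]
Period length = 8

8


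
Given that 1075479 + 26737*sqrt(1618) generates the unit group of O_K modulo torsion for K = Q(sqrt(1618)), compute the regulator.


epsilon = 1075479 + 26737*sqrt(1618)
= 2.1510e+06
R = ln(2.1510e+06)
= 14.5814

14.5814


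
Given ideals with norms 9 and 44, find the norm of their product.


N(IJ) = N(I) * N(J)
= 9 * 44
= 396

396


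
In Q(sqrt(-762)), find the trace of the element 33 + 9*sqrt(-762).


Tr(a + b*sqrt(d)) = (a + b*sqrt(d)) + (a - b*sqrt(d)) = 2a
= 2 * (33)
= 66

66


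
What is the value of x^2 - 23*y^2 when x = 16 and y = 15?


x^2 - d*y^2
= 16^2 - 23*15^2
= 256 - 5175
= -4919

-4919


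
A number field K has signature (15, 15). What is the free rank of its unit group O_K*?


By Dirichlet's unit theorem:
rank = r1 + r2 - 1
= 15 + 15 - 1
= 29

29


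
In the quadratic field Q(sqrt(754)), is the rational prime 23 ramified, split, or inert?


K = Q(sqrt(754)). Since d mod 4 = 2, disc(K) = 3016.
Check p | disc: 3016 mod 23 = 3.
p does not divide disc. Compute Legendre symbol (d/p):
18^((23-1)/2) mod 23 = 1
(d/p) = 1, so p splits: (p) = P*P' with e=1, f=1, g=2.
Therefore p is split.

split


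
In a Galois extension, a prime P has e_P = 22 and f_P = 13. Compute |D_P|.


|D_P| = e * f
= 22 * 13
= 286

286


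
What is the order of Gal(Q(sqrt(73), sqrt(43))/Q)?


The 2 square roots of distinct primes are multiplicatively independent over Q,
so [K:Q] = 2^2 and Gal(K/Q) is isomorphic to (Z/2Z)^2.
|Gal| = 2^2 = 4

4


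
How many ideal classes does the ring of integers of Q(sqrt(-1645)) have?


K = Q(sqrt(-1645)). d mod 4 = 3, so D = disc(K) = 4d = -6580
h(K) equals the number of primitive reduced positive-definite forms (a, b, c) = a*x^2 + b*x*y + c*y^2 with b^2 - 4ac = D,
where reduced means |b| <= a <= c, with b >= 0 whenever |b| = a or a = c, and primitive means gcd(a, b, c) = 1.
Reduced forces 3a^2 <= |D| = 6580, so 1 <= a <= 46; b must have the parity of D, and c = (b^2 - D)/(4a) must be an integer >= a.
Enumerate a = 1..46, b in [-a, a]:
  a=1: (1, 0, 1645)  [1]
  a=2: (2, 2, 823)  [1]
  a=3..4: none
  a=5: (5, 0, 329)  [1]
  a=6: none
  a=7: (7, 0, 235)  [1]
  a=8..9: none
  a=10: (10, 10, 167)  [1]
  a=11: (11, -8, 151), (11, 8, 151)  [2]
  a=12..13: none
  a=14: (14, 14, 121)  [1]
  a=15..16: none
  a=17: (17, -4, 97), (17, 4, 97)  [2]
  a=18..21: none
  a=22: (22, -14, 77), (22, 14, 77)  [2]
  a=23..33: none
  a=34: (34, -30, 55), (34, 30, 55)  [2]
  a=35: (35, 0, 47)  [1]
  a=36..40: none
  a=41: (41, 12, 41)  [1]
  a=42..46: none
Total reduced forms: 1 + 1 + 1 + 1 + 1 + 2 + 1 + 2 + 2 + 2 + 1 + 1 = 16
h = 16

16


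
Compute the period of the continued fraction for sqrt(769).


Run the CF algorithm for sqrt(769).
a_0 = floor(sqrt(769)) = 27; set m_0=0, q_0=1.
Recurrence: m' = q*a - m,  q' = (d - m'^2)/q,  a' = floor((a_0 + m')/q').
  step 1: m=27, q=40, a=1
  step 2: m=13, q=15, a=2
  step 3: m=17, q=32, a=1
  step 4: m=15, q=17, a=2
  step 5: m=19, q=24, a=1
  step 6: m=5, q=31, a=1
  step 7: m=26, q=3, a=17
  step 8: m=25, q=48, a=1
  step 9: m=23, q=5, a=10
  step 10: m=27, q=8, a=6
  step 11: m=21, q=41, a=1
  step 12: m=20, q=9, a=5
  step 13: m=25, q=16, a=3
  step 14: m=23, q=15, a=3
  step 15: m=22, q=19, a=2
  step 16: m=16, q=27, a=1
  step 17: m=11, q=24, a=1
  step 18: m=13, q=25, a=1
  step 19: m=12, q=25, a=1
  step 20: m=13, q=24, a=1
  step 21: m=11, q=27, a=1
  step 22: m=16, q=19, a=2
  step 23: m=22, q=15, a=3
  step 24: m=23, q=16, a=3
  step 25: m=25, q=9, a=5
  step 26: m=20, q=41, a=1
  step 27: m=21, q=8, a=6
  step 28: m=27, q=5, a=10
  step 29: m=23, q=48, a=1
  step 30: m=25, q=3, a=17
  step 31: m=26, q=31, a=1
  step 32: m=5, q=24, a=1
  step 33: m=19, q=17, a=2
  step 34: m=15, q=32, a=1
  step 35: m=17, q=15, a=2
  step 36: m=13, q=40, a=1
  step 37: m=27, q=1, a=54
a_37 = 2*a_0 = 54, so the period closes here.
sqrt(769) = [27; 1, 2, 1, 2, 1, 1, 17, 1, 10, 6, 1, 5, 3, 3, 2, 1, 1, 1, 1, 1, 1, 2, 3, 3, 5, 1, 6, 10, 1, 17, 1, 1, 2, 1, 2, 1, 54]
Period length = 37

37


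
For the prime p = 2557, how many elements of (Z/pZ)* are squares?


For prime p, the number of non-zero quadratic residues is (p-1)/2.
= (2557-1)/2
= 1278

1278


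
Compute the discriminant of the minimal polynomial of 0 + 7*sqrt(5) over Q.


The element 0 + 7*sqrt(5) has minimal polynomial:
x^2 + 0*x - 245
Discriminant = (0)^2 - 4*(-245)
= 0 + 980
= 980

980


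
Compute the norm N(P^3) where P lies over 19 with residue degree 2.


N(P^a) = p^(a*f)
= 19^(3*2)
= 19^6
= 47045881

47045881


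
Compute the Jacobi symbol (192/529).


Compute (192/529) via quadratic reciprocity:
  pull out 2: (2/529) = +1  (since 529 mod 8 = 1)
  pull out 2: (2/529) = +1  (since 529 mod 8 = 1)
  pull out 2: (2/529) = +1  (since 529 mod 8 = 1)
  pull out 2: (2/529) = +1  (since 529 mod 8 = 1)
  pull out 2: (2/529) = +1  (since 529 mod 8 = 1)
  pull out 2: (2/529) = +1  (since 529 mod 8 = 1)
  reciprocity: (3/529) -> +(529/3)
  reduce: (1/3)
  (1/3) = 1
Product of signs = 1

1


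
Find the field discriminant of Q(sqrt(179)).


For K = Q(sqrt(d)) with d squarefree: disc(K) = d if d = 1 mod 4, and disc(K) = 4d if d = 2 or 3 mod 4.
Here d = 179, and d mod 4 = 3.
d = 3 mod 4, not 1 (O_K = Z[sqrt(d)]), so disc(K) = 4d = 4 * (179) = 716

716


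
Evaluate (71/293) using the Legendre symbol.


p = 293 is prime, so compute (71/293) with the reciprocity algorithm (Jacobi-symbol steps: pull out 2s via (2/n), flip via reciprocity, reduce):
  reciprocity: (71/293) -> +(293/71)
  reduce: (9/71)
  reciprocity: (9/71) -> +(71/9)
  reduce: (8/9)
  pull out 2: (2/9) = +1  (since 9 mod 8 = 1)
  pull out 2: (2/9) = +1  (since 9 mod 8 = 1)
  pull out 2: (2/9) = +1  (since 9 mod 8 = 1)
  (1/9) = 1
Product of signs = 1
(71/293) = 1

1


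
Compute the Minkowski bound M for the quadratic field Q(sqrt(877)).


d = 877, d mod 4 = 1, so disc(K) = d = 877; |disc(K)| = 877
Real quadratic field, so n = 2, s = r2 = 0, r1 = 2
M = (n!/n^n) * (4/pi)^s * sqrt(|disc(K)|) = (2!/2^2) * (4/pi)^0 * sqrt(877)
= 0.5 * 1.000000 * 29.614186
= 14.8071

14.8071


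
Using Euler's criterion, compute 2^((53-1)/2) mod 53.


p = 53 is prime and the exponent is (p-1)/2 = 26, so by Euler's criterion 2^26 = (2/53) = +1 or -1 mod 53.
Compute by square-and-multiply:
  26 = 16 + 8 + 2 (binary 11010)
  Repeated squaring mod 53: 2^1 = 2, 2^2 = 4, 2^4 = 16, 2^8 = 44, 2^16 = 28
  2^26 = 2^16 * 2^8 * 2^2 = 28 * 44 * 4 mod 53
    28 * 44 = 1232 = 13 mod 53
    13 * 4 = 52 = 52 mod 53
  2^26 = 52 mod 53
Result 52 = p - 1 = -1 mod 53: 2 is a quadratic non-residue mod 53. As a residue in [0, p-1] the value is 52.
2^26 mod 53 = 52

52


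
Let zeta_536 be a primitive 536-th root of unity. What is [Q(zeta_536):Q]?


The degree equals Euler's totient phi(536).
536 = 2^3 * 67
phi(536) = 264

264


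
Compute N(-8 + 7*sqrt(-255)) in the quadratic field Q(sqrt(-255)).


N(a + b*sqrt(d)) = a^2 - d*b^2
= (-8)^2 - (-255)*(7)^2
= 64 + 12495
= 12559

12559


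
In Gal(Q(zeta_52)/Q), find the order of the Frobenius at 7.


The Frobenius at p in Gal(Q(zeta_n)/Q) = (Z/nZ)* is the class of p, so its order is ord_52(7), the smallest k >= 1 with 7^k = 1 mod 52.
n = 52 = 2^2 * 13, phi(52) = 24; the order divides phi(n).
Divisors of 24: 1, 2, 3, 4, 6, 8, 12, 24
Repeated squaring mod 52: 7^1 = 7, 7^2 = 49, 7^4 = 9, 7^8 = 29, 7^16 = 9
Test divisors in increasing order:
  k=1: 7^1 = 7 mod 52
  k=2: 7^2 = 49 mod 52
  k=3: 7^3 = 49 * 7 = 31 mod 52
  k=4: 7^4 = 9 mod 52
  k=6: 7^6 = 9 * 49 = 25 mod 52
  k=8: 7^8 = 29 mod 52
  k=12: 7^12 = 29 * 9 = 1 mod 52  <- first divisor giving 1
Order = 12

12


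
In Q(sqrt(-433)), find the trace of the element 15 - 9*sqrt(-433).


Tr(a + b*sqrt(d)) = (a + b*sqrt(d)) + (a - b*sqrt(d)) = 2a
= 2 * (15)
= 30

30


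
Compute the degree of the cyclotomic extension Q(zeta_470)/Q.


The degree equals Euler's totient phi(470).
470 = 2 * 5 * 47
phi(470) = 184

184


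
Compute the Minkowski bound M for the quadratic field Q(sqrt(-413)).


d = -413, d mod 4 = 3, so disc(K) = 4d = -1652; |disc(K)| = 1652
Imaginary quadratic field, so n = 2, s = r2 = 1, r1 = 0
M = (n!/n^n) * (4/pi)^s * sqrt(|disc(K)|) = (2!/2^2) * (4/pi)^1 * sqrt(1652)
= 0.5 * 1.273240 * 40.644803
= 25.8753

25.8753


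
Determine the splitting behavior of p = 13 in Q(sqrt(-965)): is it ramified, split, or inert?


K = Q(sqrt(-965)). Since d mod 4 = 3, disc(K) = -3860.
Check p | disc: -3860 mod 13 = 1.
p does not divide disc. Compute Legendre symbol (d/p):
10^((13-1)/2) mod 13 = 1
(d/p) = 1, so p splits: (p) = P*P' with e=1, f=1, g=2.
Therefore p is split.

split


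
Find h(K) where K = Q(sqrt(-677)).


K = Q(sqrt(-677)). d mod 4 = 3, so D = disc(K) = 4d = -2708
h(K) equals the number of primitive reduced positive-definite forms (a, b, c) = a*x^2 + b*x*y + c*y^2 with b^2 - 4ac = D,
where reduced means |b| <= a <= c, with b >= 0 whenever |b| = a or a = c, and primitive means gcd(a, b, c) = 1.
Reduced forces 3a^2 <= |D| = 2708, so 1 <= a <= 30; b must have the parity of D, and c = (b^2 - D)/(4a) must be an integer >= a.
Enumerate a = 1..30, b in [-a, a]:
  a=1: (1, 0, 677)  [1]
  a=2: (2, 2, 339)  [1]
  a=3: (3, -2, 226), (3, 2, 226)  [2]
  a=4..5: none
  a=6: (6, -2, 113), (6, 2, 113)  [2]
  a=7: (7, -6, 98), (7, 6, 98)  [2]
  a=8: none
  a=9: (9, -8, 77), (9, 8, 77)  [2]
  a=10: none
  a=11: (11, -8, 63), (11, 8, 63)  [2]
  a=12: none
  a=13: (13, -10, 54), (13, 10, 54)  [2]
  a=14: (14, -6, 49), (14, 6, 49)  [2]
  a=15..17: none
  a=18: (18, -10, 39), (18, 10, 39)  [2]
  a=19: (19, -16, 39), (19, 16, 39)  [2]
  a=20: none
  a=21: (21, -20, 37), (21, -8, 33), (21, 8, 33), (21, 20, 37)  [4]
  a=22: (22, -14, 33), (22, 14, 33)  [2]
  a=23: (23, -12, 31), (23, 12, 31)  [2]
  a=24..25: none
  a=26: (26, -10, 27), (26, 10, 27)  [2]
  a=27..30: none
Total reduced forms: 1 + 1 + 2 + 2 + 2 + 2 + 2 + 2 + 2 + 2 + 2 + 4 + 2 + 2 + 2 = 30
h = 30

30


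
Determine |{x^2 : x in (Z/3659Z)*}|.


For prime p, the number of non-zero quadratic residues is (p-1)/2.
= (3659-1)/2
= 1829

1829


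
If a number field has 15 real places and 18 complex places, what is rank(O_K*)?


By Dirichlet's unit theorem:
rank = r1 + r2 - 1
= 15 + 18 - 1
= 32

32


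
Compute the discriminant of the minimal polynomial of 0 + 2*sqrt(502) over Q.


The element 0 + 2*sqrt(502) has minimal polynomial:
x^2 + 0*x - 2008
Discriminant = (0)^2 - 4*(-2008)
= 0 + 8032
= 8032

8032


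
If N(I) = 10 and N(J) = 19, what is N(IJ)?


N(IJ) = N(I) * N(J)
= 10 * 19
= 190

190


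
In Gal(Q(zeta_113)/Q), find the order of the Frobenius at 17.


The Frobenius at p in Gal(Q(zeta_n)/Q) = (Z/nZ)* is the class of p, so its order is ord_113(17), the smallest k >= 1 with 17^k = 1 mod 113.
n = 113 = 113, phi(113) = 112; the order divides phi(n).
Divisors of 112: 1, 2, 4, 7, 8, 14, 16, 28, 56, 112
Repeated squaring mod 113: 17^1 = 17, 17^2 = 63, 17^4 = 14, 17^8 = 83, 17^16 = 109, 17^32 = 16, 17^64 = 30
Test divisors in increasing order:
  k=1: 17^1 = 17 mod 113
  k=2: 17^2 = 63 mod 113
  k=4: 17^4 = 14 mod 113
  k=7: 17^7 = 14 * 63 * 17 = 78 mod 113
  k=8: 17^8 = 83 mod 113
  k=14: 17^14 = 83 * 14 * 63 = 95 mod 113
  k=16: 17^16 = 109 mod 113
  k=28: 17^28 = 109 * 83 * 14 = 98 mod 113
  k=56: 17^56 = 16 * 109 * 83 = 112 mod 113
  k=112: 17^112 = 30 * 16 * 109 = 1 mod 113  <- first divisor giving 1
Order = 112

112


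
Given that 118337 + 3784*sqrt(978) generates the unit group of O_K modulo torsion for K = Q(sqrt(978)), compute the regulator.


epsilon = 118337 + 3784*sqrt(978)
= 236674.0000
R = ln(236674.0000)
= 12.3744

12.3744


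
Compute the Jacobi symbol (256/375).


Compute (256/375) via quadratic reciprocity:
  pull out 2: (2/375) = +1  (since 375 mod 8 = 7)
  pull out 2: (2/375) = +1  (since 375 mod 8 = 7)
  pull out 2: (2/375) = +1  (since 375 mod 8 = 7)
  pull out 2: (2/375) = +1  (since 375 mod 8 = 7)
  pull out 2: (2/375) = +1  (since 375 mod 8 = 7)
  pull out 2: (2/375) = +1  (since 375 mod 8 = 7)
  pull out 2: (2/375) = +1  (since 375 mod 8 = 7)
  pull out 2: (2/375) = +1  (since 375 mod 8 = 7)
  (1/375) = 1
Product of signs = 1

1


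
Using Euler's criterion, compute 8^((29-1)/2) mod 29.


p = 29 is prime and the exponent is (p-1)/2 = 14, so by Euler's criterion 8^14 = (8/29) = +1 or -1 mod 29.
Compute by square-and-multiply:
  14 = 8 + 4 + 2 (binary 1110)
  Repeated squaring mod 29: 8^1 = 8, 8^2 = 6, 8^4 = 7, 8^8 = 20
  8^14 = 8^8 * 8^4 * 8^2 = 20 * 7 * 6 mod 29
    20 * 7 = 140 = 24 mod 29
    24 * 6 = 144 = 28 mod 29
  8^14 = 28 mod 29
Result 28 = p - 1 = -1 mod 29: 8 is a quadratic non-residue mod 29. As a residue in [0, p-1] the value is 28.
8^14 mod 29 = 28

28


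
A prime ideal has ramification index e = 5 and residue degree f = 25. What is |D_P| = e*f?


|D_P| = e * f
= 5 * 25
= 125

125


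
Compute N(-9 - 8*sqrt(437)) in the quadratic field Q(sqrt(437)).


N(a + b*sqrt(d)) = a^2 - d*b^2
= (-9)^2 - (437)*(-8)^2
= 81 - 27968
= -27887

-27887


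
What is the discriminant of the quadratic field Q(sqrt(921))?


For K = Q(sqrt(d)) with d squarefree: disc(K) = d if d = 1 mod 4, and disc(K) = 4d if d = 2 or 3 mod 4.
Here d = 921, and d mod 4 = 1.
d = 1 mod 4 (O_K = Z[(1+sqrt(d))/2]), so disc(K) = d = 921

921


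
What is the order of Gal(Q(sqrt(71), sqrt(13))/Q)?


The 2 square roots of distinct primes are multiplicatively independent over Q,
so [K:Q] = 2^2 and Gal(K/Q) is isomorphic to (Z/2Z)^2.
|Gal| = 2^2 = 4

4


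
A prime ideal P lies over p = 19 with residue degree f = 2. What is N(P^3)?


N(P^a) = p^(a*f)
= 19^(3*2)
= 19^6
= 47045881

47045881


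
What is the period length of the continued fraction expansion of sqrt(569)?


Run the CF algorithm for sqrt(569).
a_0 = floor(sqrt(569)) = 23; set m_0=0, q_0=1.
Recurrence: m' = q*a - m,  q' = (d - m'^2)/q,  a' = floor((a_0 + m')/q').
  step 1: m=23, q=40, a=1
  step 2: m=17, q=7, a=5
  step 3: m=18, q=35, a=1
  step 4: m=17, q=8, a=5
  step 5: m=23, q=5, a=9
  step 6: m=22, q=17, a=2
  step 7: m=12, q=25, a=1
  step 8: m=13, q=16, a=2
  step 9: m=19, q=13, a=3
  step 10: m=20, q=13, a=3
  step 11: m=19, q=16, a=2
  step 12: m=13, q=25, a=1
  step 13: m=12, q=17, a=2
  step 14: m=22, q=5, a=9
  step 15: m=23, q=8, a=5
  step 16: m=17, q=35, a=1
  step 17: m=18, q=7, a=5
  step 18: m=17, q=40, a=1
  step 19: m=23, q=1, a=46
a_19 = 2*a_0 = 46, so the period closes here.
sqrt(569) = [23; 1, 5, 1, 5, 9, 2, 1, 2, 3, 3, 2, 1, 2, 9, 5, 1, 5, 1, 46]
Period length = 19

19


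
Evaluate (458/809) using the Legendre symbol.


p = 809 is prime, so compute (458/809) with the reciprocity algorithm (Jacobi-symbol steps: pull out 2s via (2/n), flip via reciprocity, reduce):
  pull out 2: (2/809) = +1  (since 809 mod 8 = 1)
  reciprocity: (229/809) -> +(809/229)
  reduce: (122/229)
  pull out 2: (2/229) = -1  (since 229 mod 8 = 5)
  reciprocity: (61/229) -> +(229/61)
  reduce: (46/61)
  pull out 2: (2/61) = -1  (since 61 mod 8 = 5)
  reciprocity: (23/61) -> +(61/23)
  reduce: (15/23)
  reciprocity: (15/23) -> -(23/15)
  reduce: (8/15)
  pull out 2: (2/15) = +1  (since 15 mod 8 = 7)
  pull out 2: (2/15) = +1  (since 15 mod 8 = 7)
  pull out 2: (2/15) = +1  (since 15 mod 8 = 7)
  (1/15) = 1
Product of signs = -1
(458/809) = -1

-1


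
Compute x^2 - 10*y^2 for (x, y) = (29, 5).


x^2 - d*y^2
= 29^2 - 10*5^2
= 841 - 250
= 591

591


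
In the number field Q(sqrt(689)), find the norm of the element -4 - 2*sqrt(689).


N(a + b*sqrt(d)) = a^2 - d*b^2
= (-4)^2 - (689)*(-2)^2
= 16 - 2756
= -2740

-2740


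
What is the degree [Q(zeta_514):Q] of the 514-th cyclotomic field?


The degree equals Euler's totient phi(514).
514 = 2 * 257
phi(514) = 256

256


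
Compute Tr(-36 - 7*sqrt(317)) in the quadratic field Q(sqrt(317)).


Tr(a + b*sqrt(d)) = (a + b*sqrt(d)) + (a - b*sqrt(d)) = 2a
= 2 * (-36)
= -72

-72


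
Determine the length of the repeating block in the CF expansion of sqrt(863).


Run the CF algorithm for sqrt(863).
a_0 = floor(sqrt(863)) = 29; set m_0=0, q_0=1.
Recurrence: m' = q*a - m,  q' = (d - m'^2)/q,  a' = floor((a_0 + m')/q').
  step 1: m=29, q=22, a=2
  step 2: m=15, q=29, a=1
  step 3: m=14, q=23, a=1
  step 4: m=9, q=34, a=1
  step 5: m=25, q=7, a=7
  step 6: m=24, q=41, a=1
  step 7: m=17, q=14, a=3
  step 8: m=25, q=17, a=3
  step 9: m=26, q=11, a=5
  step 10: m=29, q=2, a=29
  step 11: m=29, q=11, a=5
  step 12: m=26, q=17, a=3
  step 13: m=25, q=14, a=3
  step 14: m=17, q=41, a=1
  step 15: m=24, q=7, a=7
  step 16: m=25, q=34, a=1
  step 17: m=9, q=23, a=1
  step 18: m=14, q=29, a=1
  step 19: m=15, q=22, a=2
  step 20: m=29, q=1, a=58
a_20 = 2*a_0 = 58, so the period closes here.
sqrt(863) = [29; 2, 1, 1, 1, 7, 1, 3, 3, 5, 29, 5, 3, 3, 1, 7, 1, 1, 1, 2, 58]
Period length = 20

20


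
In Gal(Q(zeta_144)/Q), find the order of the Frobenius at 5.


The Frobenius at p in Gal(Q(zeta_n)/Q) = (Z/nZ)* is the class of p, so its order is ord_144(5), the smallest k >= 1 with 5^k = 1 mod 144.
n = 144 = 2^4 * 3^2, phi(144) = 48; the order divides phi(n).
Divisors of 48: 1, 2, 3, 4, 6, 8, 12, 16, 24, 48
Repeated squaring mod 144: 5^1 = 5, 5^2 = 25, 5^4 = 49, 5^8 = 97, 5^16 = 49, 5^32 = 97
Test divisors in increasing order:
  k=1: 5^1 = 5 mod 144
  k=2: 5^2 = 25 mod 144
  k=3: 5^3 = 25 * 5 = 125 mod 144
  k=4: 5^4 = 49 mod 144
  k=6: 5^6 = 49 * 25 = 73 mod 144
  k=8: 5^8 = 97 mod 144
  k=12: 5^12 = 97 * 49 = 1 mod 144  <- first divisor giving 1
Order = 12

12


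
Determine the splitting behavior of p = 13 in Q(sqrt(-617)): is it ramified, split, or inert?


K = Q(sqrt(-617)). Since d mod 4 = 3, disc(K) = -2468.
Check p | disc: -2468 mod 13 = 2.
p does not divide disc. Compute Legendre symbol (d/p):
7^((13-1)/2) mod 13 = -1
(d/p) = -1, so p is inert: (p) stays prime with e=1, f=2, g=1.
Therefore p is inert.

inert


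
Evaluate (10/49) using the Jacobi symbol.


Compute (10/49) via quadratic reciprocity:
  pull out 2: (2/49) = +1  (since 49 mod 8 = 1)
  reciprocity: (5/49) -> +(49/5)
  reduce: (4/5)
  pull out 2: (2/5) = -1  (since 5 mod 8 = 5)
  pull out 2: (2/5) = -1  (since 5 mod 8 = 5)
  (1/5) = 1
Product of signs = 1

1


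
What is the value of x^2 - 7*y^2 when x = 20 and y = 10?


x^2 - d*y^2
= 20^2 - 7*10^2
= 400 - 700
= -300

-300


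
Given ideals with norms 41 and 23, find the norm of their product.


N(IJ) = N(I) * N(J)
= 41 * 23
= 943

943


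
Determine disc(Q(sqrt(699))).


For K = Q(sqrt(d)) with d squarefree: disc(K) = d if d = 1 mod 4, and disc(K) = 4d if d = 2 or 3 mod 4.
Here d = 699, and d mod 4 = 3.
d = 3 mod 4, not 1 (O_K = Z[sqrt(d)]), so disc(K) = 4d = 4 * (699) = 2796

2796


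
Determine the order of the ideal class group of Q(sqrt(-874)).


K = Q(sqrt(-874)). d mod 4 = 2, so D = disc(K) = 4d = -3496
h(K) equals the number of primitive reduced positive-definite forms (a, b, c) = a*x^2 + b*x*y + c*y^2 with b^2 - 4ac = D,
where reduced means |b| <= a <= c, with b >= 0 whenever |b| = a or a = c, and primitive means gcd(a, b, c) = 1.
Reduced forces 3a^2 <= |D| = 3496, so 1 <= a <= 34; b must have the parity of D, and c = (b^2 - D)/(4a) must be an integer >= a.
Enumerate a = 1..34, b in [-a, a]:
  a=1: (1, 0, 874)  [1]
  a=2: (2, 0, 437)  [1]
  a=3..4: none
  a=5: (5, -2, 175), (5, 2, 175)  [2]
  a=6: none
  a=7: (7, -2, 125), (7, 2, 125)  [2]
  a=8..9: none
  a=10: (10, -8, 89), (10, 8, 89)  [2]
  a=11..12: none
  a=13: (13, -12, 70), (13, 12, 70)  [2]
  a=14: (14, -12, 65), (14, 12, 65)  [2]
  a=15..18: none
  a=19: (19, 0, 46)  [1]
  a=20..22: none
  a=23: (23, 0, 38)  [1]
  a=24: none
  a=25: (25, -2, 35), (25, 2, 35)  [2]
  a=26: (26, -12, 35), (26, 12, 35)  [2]
  a=27..28: none
  a=29: (29, -10, 31), (29, 10, 31)  [2]
  a=30..34: none
Total reduced forms: 1 + 1 + 2 + 2 + 2 + 2 + 2 + 1 + 1 + 2 + 2 + 2 = 20
h = 20

20


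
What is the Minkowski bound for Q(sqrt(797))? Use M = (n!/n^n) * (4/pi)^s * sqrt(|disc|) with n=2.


d = 797, d mod 4 = 1, so disc(K) = d = 797; |disc(K)| = 797
Real quadratic field, so n = 2, s = r2 = 0, r1 = 2
M = (n!/n^n) * (4/pi)^s * sqrt(|disc(K)|) = (2!/2^2) * (4/pi)^0 * sqrt(797)
= 0.5 * 1.000000 * 28.231188
= 14.1156

14.1156


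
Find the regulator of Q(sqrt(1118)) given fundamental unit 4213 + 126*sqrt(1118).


epsilon = 4213 + 126*sqrt(1118)
= 8425.9999
R = ln(8425.9999)
= 9.0391

9.0391


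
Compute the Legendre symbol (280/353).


p = 353 is prime, so compute (280/353) with the reciprocity algorithm (Jacobi-symbol steps: pull out 2s via (2/n), flip via reciprocity, reduce):
  pull out 2: (2/353) = +1  (since 353 mod 8 = 1)
  pull out 2: (2/353) = +1  (since 353 mod 8 = 1)
  pull out 2: (2/353) = +1  (since 353 mod 8 = 1)
  reciprocity: (35/353) -> +(353/35)
  reduce: (3/35)
  reciprocity: (3/35) -> -(35/3)
  reduce: (2/3)
  pull out 2: (2/3) = -1  (since 3 mod 8 = 3)
  (1/3) = 1
Product of signs = 1
(280/353) = 1

1


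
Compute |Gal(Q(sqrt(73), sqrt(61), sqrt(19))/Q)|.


The 3 square roots of distinct primes are multiplicatively independent over Q,
so [K:Q] = 2^3 and Gal(K/Q) is isomorphic to (Z/2Z)^3.
|Gal| = 2^3 = 8

8


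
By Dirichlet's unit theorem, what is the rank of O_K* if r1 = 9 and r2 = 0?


By Dirichlet's unit theorem:
rank = r1 + r2 - 1
= 9 + 0 - 1
= 8

8


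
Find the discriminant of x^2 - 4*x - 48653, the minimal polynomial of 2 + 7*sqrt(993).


The element 2 + 7*sqrt(993) has minimal polynomial:
x^2 - 4*x - 48653
Discriminant = (-4)^2 - 4*(-48653)
= 16 + 194612
= 194628

194628


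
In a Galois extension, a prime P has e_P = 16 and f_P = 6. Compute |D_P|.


|D_P| = e * f
= 16 * 6
= 96

96


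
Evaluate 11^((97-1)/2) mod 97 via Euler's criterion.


p = 97 is prime and the exponent is (p-1)/2 = 48, so by Euler's criterion 11^48 = (11/97) = +1 or -1 mod 97.
Compute by square-and-multiply:
  48 = 32 + 16 (binary 110000)
  Repeated squaring mod 97: 11^1 = 11, 11^2 = 24, 11^4 = 91, 11^8 = 36, 11^16 = 35, 11^32 = 61
  11^48 = 11^32 * 11^16 = 61 * 35 mod 97
    61 * 35 = 2135 = 1 mod 97
  11^48 = 1 mod 97
Result 1: 11 is a quadratic residue mod 97.
11^48 mod 97 = 1

1


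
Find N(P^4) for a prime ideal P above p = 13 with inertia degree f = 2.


N(P^a) = p^(a*f)
= 13^(4*2)
= 13^8
= 815730721

815730721


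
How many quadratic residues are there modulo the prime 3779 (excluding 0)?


For prime p, the number of non-zero quadratic residues is (p-1)/2.
= (3779-1)/2
= 1889

1889


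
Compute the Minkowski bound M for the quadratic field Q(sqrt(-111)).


d = -111, d mod 4 = 1, so disc(K) = d = -111; |disc(K)| = 111
Imaginary quadratic field, so n = 2, s = r2 = 1, r1 = 0
M = (n!/n^n) * (4/pi)^s * sqrt(|disc(K)|) = (2!/2^2) * (4/pi)^1 * sqrt(111)
= 0.5 * 1.273240 * 10.535654
= 6.7072

6.7072


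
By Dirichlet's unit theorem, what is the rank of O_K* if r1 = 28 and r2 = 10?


By Dirichlet's unit theorem:
rank = r1 + r2 - 1
= 28 + 10 - 1
= 37

37


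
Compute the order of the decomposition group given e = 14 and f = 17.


|D_P| = e * f
= 14 * 17
= 238

238


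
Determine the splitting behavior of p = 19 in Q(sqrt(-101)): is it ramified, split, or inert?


K = Q(sqrt(-101)). Since d mod 4 = 3, disc(K) = -404.
Check p | disc: -404 mod 19 = 14.
p does not divide disc. Compute Legendre symbol (d/p):
13^((19-1)/2) mod 19 = -1
(d/p) = -1, so p is inert: (p) stays prime with e=1, f=2, g=1.
Therefore p is inert.

inert


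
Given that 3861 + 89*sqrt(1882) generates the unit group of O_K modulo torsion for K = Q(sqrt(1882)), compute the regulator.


epsilon = 3861 + 89*sqrt(1882)
= 7722.0001
R = ln(7722.0001)
= 8.9518

8.9518


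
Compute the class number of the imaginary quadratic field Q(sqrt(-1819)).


K = Q(sqrt(-1819)). d mod 4 = 1, so D = disc(K) = d = -1819
h(K) equals the number of primitive reduced positive-definite forms (a, b, c) = a*x^2 + b*x*y + c*y^2 with b^2 - 4ac = D,
where reduced means |b| <= a <= c, with b >= 0 whenever |b| = a or a = c, and primitive means gcd(a, b, c) = 1.
Reduced forces 3a^2 <= |D| = 1819, so 1 <= a <= 24; b must have the parity of D, and c = (b^2 - D)/(4a) must be an integer >= a.
Enumerate a = 1..24, b in [-a, a]:
  a=1: (1, 1, 455)  [1]
  a=2..4: none
  a=5: (5, -1, 91), (5, 1, 91)  [2]
  a=6: none
  a=7: (7, -1, 65), (7, 1, 65)  [2]
  a=8..12: none
  a=13: (13, -1, 35), (13, 1, 35)  [2]
  a=14..16: none
  a=17: (17, 17, 31)  [1]
  a=18: none
  a=19: (19, -9, 25), (19, 9, 25)  [2]
  a=20..24: none
Total reduced forms: 1 + 2 + 2 + 2 + 1 + 2 = 10
h = 10

10


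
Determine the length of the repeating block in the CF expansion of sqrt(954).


Run the CF algorithm for sqrt(954).
a_0 = floor(sqrt(954)) = 30; set m_0=0, q_0=1.
Recurrence: m' = q*a - m,  q' = (d - m'^2)/q,  a' = floor((a_0 + m')/q').
  step 1: m=30, q=54, a=1
  step 2: m=24, q=7, a=7
  step 3: m=25, q=47, a=1
  step 4: m=22, q=10, a=5
  step 5: m=28, q=17, a=3
  step 6: m=23, q=25, a=2
  step 7: m=27, q=9, a=6
  step 8: m=27, q=25, a=2
  step 9: m=23, q=17, a=3
  step 10: m=28, q=10, a=5
  step 11: m=22, q=47, a=1
  step 12: m=25, q=7, a=7
  step 13: m=24, q=54, a=1
  step 14: m=30, q=1, a=60
a_14 = 2*a_0 = 60, so the period closes here.
sqrt(954) = [30; 1, 7, 1, 5, 3, 2, 6, 2, 3, 5, 1, 7, 1, 60]
Period length = 14

14


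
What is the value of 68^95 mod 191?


p = 191 is prime and the exponent is (p-1)/2 = 95, so by Euler's criterion 68^95 = (68/191) = +1 or -1 mod 191.
Compute by square-and-multiply:
  95 = 64 + 16 + 8 + 4 + 2 + 1 (binary 1011111)
  Repeated squaring mod 191: 68^1 = 68, 68^2 = 40, 68^4 = 72, 68^8 = 27, 68^16 = 156, 68^32 = 79, 68^64 = 129
  68^95 = 68^64 * 68^16 * 68^8 * 68^4 * 68^2 * 68^1 = 129 * 156 * 27 * 72 * 40 * 68 mod 191
    129 * 156 = 20124 = 69 mod 191
    69 * 27 = 1863 = 144 mod 191
    144 * 72 = 10368 = 54 mod 191
    54 * 40 = 2160 = 59 mod 191
    59 * 68 = 4012 = 1 mod 191
  68^95 = 1 mod 191
Result 1: 68 is a quadratic residue mod 191.
68^95 mod 191 = 1

1


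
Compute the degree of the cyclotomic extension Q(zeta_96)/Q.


The degree equals Euler's totient phi(96).
96 = 2^5 * 3
phi(96) = 32

32


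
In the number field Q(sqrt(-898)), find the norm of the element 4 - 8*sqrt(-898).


N(a + b*sqrt(d)) = a^2 - d*b^2
= (4)^2 - (-898)*(-8)^2
= 16 + 57472
= 57488

57488


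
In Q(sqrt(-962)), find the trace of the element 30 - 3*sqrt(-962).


Tr(a + b*sqrt(d)) = (a + b*sqrt(d)) + (a - b*sqrt(d)) = 2a
= 2 * (30)
= 60

60


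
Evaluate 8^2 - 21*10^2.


x^2 - d*y^2
= 8^2 - 21*10^2
= 64 - 2100
= -2036

-2036


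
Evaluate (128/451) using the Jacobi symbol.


Compute (128/451) via quadratic reciprocity:
  pull out 2: (2/451) = -1  (since 451 mod 8 = 3)
  pull out 2: (2/451) = -1  (since 451 mod 8 = 3)
  pull out 2: (2/451) = -1  (since 451 mod 8 = 3)
  pull out 2: (2/451) = -1  (since 451 mod 8 = 3)
  pull out 2: (2/451) = -1  (since 451 mod 8 = 3)
  pull out 2: (2/451) = -1  (since 451 mod 8 = 3)
  pull out 2: (2/451) = -1  (since 451 mod 8 = 3)
  (1/451) = 1
Product of signs = -1

-1


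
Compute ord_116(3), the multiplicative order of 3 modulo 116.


We want ord_116(3), the smallest k >= 1 with 3^k = 1 mod 116.
n = 116 = 2^2 * 29, phi(116) = 56; the order divides phi(n).
Divisors of 56: 1, 2, 4, 7, 8, 14, 28, 56
Repeated squaring mod 116: 3^1 = 3, 3^2 = 9, 3^4 = 81, 3^8 = 65, 3^16 = 49, 3^32 = 81
Test divisors in increasing order:
  k=1: 3^1 = 3 mod 116
  k=2: 3^2 = 9 mod 116
  k=4: 3^4 = 81 mod 116
  k=7: 3^7 = 81 * 9 * 3 = 99 mod 116
  k=8: 3^8 = 65 mod 116
  k=14: 3^14 = 65 * 81 * 9 = 57 mod 116
  k=28: 3^28 = 49 * 65 * 81 = 1 mod 116  <- first divisor giving 1
Order = 28

28
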